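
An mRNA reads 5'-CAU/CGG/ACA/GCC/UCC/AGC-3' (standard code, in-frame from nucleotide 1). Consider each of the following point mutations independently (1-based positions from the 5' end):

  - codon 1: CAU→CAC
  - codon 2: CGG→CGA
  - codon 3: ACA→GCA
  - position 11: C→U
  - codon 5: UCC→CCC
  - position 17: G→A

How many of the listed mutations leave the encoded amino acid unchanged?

2

Codon 1: CAU (His) → CAC (His) — synonymous.
Codon 2: CGG (Arg) → CGA (Arg) — synonymous.
Codon 3: ACA (Thr) → GCA (Ala) — missense.
Codon 4: GCC (Ala) → GUC (Val) — missense.
Codon 5: UCC (Ser) → CCC (Pro) — missense.
Codon 6: AGC (Ser) → AAC (Asn) — missense.
Synonymous: 2 of 6.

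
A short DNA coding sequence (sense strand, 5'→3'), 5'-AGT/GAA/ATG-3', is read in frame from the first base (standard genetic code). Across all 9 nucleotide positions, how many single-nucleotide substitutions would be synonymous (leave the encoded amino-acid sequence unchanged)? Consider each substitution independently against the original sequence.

Codon 1 (AGT, Ser): 1 synonymous substitution.
Codon 2 (GAA, Glu): 1 synonymous substitution.
Codon 3 (ATG, Met): 0 synonymous substitutions.
Total: 1 + 1 + 0 = 2.

2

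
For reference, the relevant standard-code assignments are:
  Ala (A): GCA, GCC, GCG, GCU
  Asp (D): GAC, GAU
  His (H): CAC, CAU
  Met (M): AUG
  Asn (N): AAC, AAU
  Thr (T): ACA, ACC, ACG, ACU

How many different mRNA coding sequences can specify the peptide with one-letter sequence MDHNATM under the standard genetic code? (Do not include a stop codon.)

128

Met: 1 codon.
Asp: 2 codons.
His: 2 codons.
Asn: 2 codons.
Ala: 4 codons.
Thr: 4 codons.
Met: 1 codon.
1 × 2 × 2 × 2 × 4 × 4 × 1 = 128.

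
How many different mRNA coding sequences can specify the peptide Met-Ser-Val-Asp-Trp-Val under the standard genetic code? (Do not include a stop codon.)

Met: 1 codon.
Ser: 6 codons.
Val: 4 codons.
Asp: 2 codons.
Trp: 1 codon.
Val: 4 codons.
1 × 6 × 4 × 2 × 1 × 4 = 192.

192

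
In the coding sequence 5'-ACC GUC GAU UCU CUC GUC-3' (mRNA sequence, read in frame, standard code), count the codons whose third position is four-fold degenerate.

Codon 1 ACC (Thr): third position 4-fold.
Codon 2 GUC (Val): third position 4-fold.
Codon 3 GAU (Asp): third position 2-fold.
Codon 4 UCU (Ser): third position 4-fold.
Codon 5 CUC (Leu): third position 4-fold.
Codon 6 GUC (Val): third position 4-fold.
Four-fold degenerate third positions: 5.

5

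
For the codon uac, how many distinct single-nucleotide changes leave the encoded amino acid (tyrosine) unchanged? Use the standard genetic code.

1

Position 1: none → 0 synonymous.
Position 2: none → 0 synonymous.
Position 3: UAU → 1 synonymous.
Total: 0 + 0 + 1 = 1.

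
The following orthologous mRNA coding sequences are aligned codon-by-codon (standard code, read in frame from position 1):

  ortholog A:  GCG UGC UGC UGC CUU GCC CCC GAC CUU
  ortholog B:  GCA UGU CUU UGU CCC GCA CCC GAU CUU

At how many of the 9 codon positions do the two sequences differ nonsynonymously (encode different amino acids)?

Codon 1: GCG Ala / GCA Ala — synonymous.
Codon 2: UGC Cys / UGU Cys — synonymous.
Codon 3: UGC Cys / CUU Leu — nonsynonymous.
Codon 4: UGC Cys / UGU Cys — synonymous.
Codon 5: CUU Leu / CCC Pro — nonsynonymous.
Codon 6: GCC Ala / GCA Ala — synonymous.
Codon 7: CCC Pro / CCC Pro — identical.
Codon 8: GAC Asp / GAU Asp — synonymous.
Codon 9: CUU Leu / CUU Leu — identical.
Nonsynonymous differences: 2.

2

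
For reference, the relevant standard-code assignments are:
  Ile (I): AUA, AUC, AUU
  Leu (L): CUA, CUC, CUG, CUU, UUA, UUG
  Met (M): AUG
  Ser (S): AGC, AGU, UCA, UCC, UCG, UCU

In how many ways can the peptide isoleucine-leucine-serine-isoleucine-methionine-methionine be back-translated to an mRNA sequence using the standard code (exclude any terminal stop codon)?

Ile: 3 codons.
Leu: 6 codons.
Ser: 6 codons.
Ile: 3 codons.
Met: 1 codon.
Met: 1 codon.
3 × 6 × 6 × 3 × 1 × 1 = 324.

324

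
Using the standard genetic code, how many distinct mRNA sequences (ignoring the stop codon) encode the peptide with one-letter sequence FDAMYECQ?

256

Phe: 2 codons.
Asp: 2 codons.
Ala: 4 codons.
Met: 1 codon.
Tyr: 2 codons.
Glu: 2 codons.
Cys: 2 codons.
Gln: 2 codons.
2 × 2 × 4 × 1 × 2 × 2 × 2 × 2 = 256.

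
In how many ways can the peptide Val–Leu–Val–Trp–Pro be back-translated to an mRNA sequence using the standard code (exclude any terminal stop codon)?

384

Val: 4 codons.
Leu: 6 codons.
Val: 4 codons.
Trp: 1 codon.
Pro: 4 codons.
4 × 6 × 4 × 1 × 4 = 384.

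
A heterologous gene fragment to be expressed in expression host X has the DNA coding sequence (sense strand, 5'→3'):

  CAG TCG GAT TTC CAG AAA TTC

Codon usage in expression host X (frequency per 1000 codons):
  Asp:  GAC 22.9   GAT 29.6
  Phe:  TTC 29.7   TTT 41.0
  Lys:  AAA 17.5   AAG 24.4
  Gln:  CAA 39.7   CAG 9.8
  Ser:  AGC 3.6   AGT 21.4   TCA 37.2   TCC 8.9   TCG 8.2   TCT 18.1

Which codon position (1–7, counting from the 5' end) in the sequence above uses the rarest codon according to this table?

2

Codon 1 CAG (Gln): 9.8 per 1000.
Codon 2 TCG (Ser): 8.2 per 1000.
Codon 3 GAT (Asp): 29.6 per 1000.
Codon 4 TTC (Phe): 29.7 per 1000.
Codon 5 CAG (Gln): 9.8 per 1000.
Codon 6 AAA (Lys): 17.5 per 1000.
Codon 7 TTC (Phe): 29.7 per 1000.
Lowest frequency is 8.2 at codon 2.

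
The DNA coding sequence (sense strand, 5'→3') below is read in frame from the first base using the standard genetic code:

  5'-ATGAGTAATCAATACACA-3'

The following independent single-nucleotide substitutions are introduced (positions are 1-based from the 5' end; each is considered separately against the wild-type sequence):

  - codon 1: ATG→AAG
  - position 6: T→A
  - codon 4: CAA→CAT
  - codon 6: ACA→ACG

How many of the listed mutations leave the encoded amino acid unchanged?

Codon 1: ATG (Met) → AAG (Lys) — missense.
Codon 2: AGT (Ser) → AGA (Arg) — missense.
Codon 4: CAA (Gln) → CAT (His) — missense.
Codon 6: ACA (Thr) → ACG (Thr) — synonymous.
Synonymous: 1 of 4.

1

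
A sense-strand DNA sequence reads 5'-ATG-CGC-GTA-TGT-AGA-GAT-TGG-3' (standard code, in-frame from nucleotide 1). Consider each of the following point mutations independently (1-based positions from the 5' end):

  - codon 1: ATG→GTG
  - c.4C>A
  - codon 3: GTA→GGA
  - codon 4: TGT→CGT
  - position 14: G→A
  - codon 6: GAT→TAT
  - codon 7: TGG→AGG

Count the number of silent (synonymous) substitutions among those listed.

0

Codon 1: ATG (Met) → GTG (Val) — missense.
Codon 2: CGC (Arg) → AGC (Ser) — missense.
Codon 3: GTA (Val) → GGA (Gly) — missense.
Codon 4: TGT (Cys) → CGT (Arg) — missense.
Codon 5: AGA (Arg) → AAA (Lys) — missense.
Codon 6: GAT (Asp) → TAT (Tyr) — missense.
Codon 7: TGG (Trp) → AGG (Arg) — missense.
Synonymous: 0 of 7.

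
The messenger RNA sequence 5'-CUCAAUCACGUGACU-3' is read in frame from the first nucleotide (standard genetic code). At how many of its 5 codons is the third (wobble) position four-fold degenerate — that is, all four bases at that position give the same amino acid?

3

Codon 1 CUC (Leu): third position 4-fold.
Codon 2 AAU (Asn): third position 2-fold.
Codon 3 CAC (His): third position 2-fold.
Codon 4 GUG (Val): third position 4-fold.
Codon 5 ACU (Thr): third position 4-fold.
Four-fold degenerate third positions: 3.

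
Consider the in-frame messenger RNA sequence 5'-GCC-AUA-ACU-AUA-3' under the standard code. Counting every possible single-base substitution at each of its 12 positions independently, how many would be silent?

10

Codon 1 (GCC, Ala): 3 synonymous substitutions.
Codon 2 (AUA, Ile): 2 synonymous substitutions.
Codon 3 (ACU, Thr): 3 synonymous substitutions.
Codon 4 (AUA, Ile): 2 synonymous substitutions.
Total: 3 + 2 + 3 + 2 = 10.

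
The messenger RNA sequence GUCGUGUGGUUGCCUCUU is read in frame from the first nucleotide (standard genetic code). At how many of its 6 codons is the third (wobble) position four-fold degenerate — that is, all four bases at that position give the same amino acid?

Codon 1 GUC (Val): third position 4-fold.
Codon 2 GUG (Val): third position 4-fold.
Codon 3 UGG (Trp): third position 1-fold.
Codon 4 UUG (Leu): third position 2-fold.
Codon 5 CCU (Pro): third position 4-fold.
Codon 6 CUU (Leu): third position 4-fold.
Four-fold degenerate third positions: 4.

4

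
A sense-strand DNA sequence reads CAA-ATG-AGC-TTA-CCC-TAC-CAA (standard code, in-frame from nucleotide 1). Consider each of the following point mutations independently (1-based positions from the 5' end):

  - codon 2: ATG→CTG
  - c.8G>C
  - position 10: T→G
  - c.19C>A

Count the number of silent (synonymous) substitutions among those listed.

0

Codon 2: ATG (Met) → CTG (Leu) — missense.
Codon 3: AGC (Ser) → ACC (Thr) — missense.
Codon 4: TTA (Leu) → GTA (Val) — missense.
Codon 7: CAA (Gln) → AAA (Lys) — missense.
Synonymous: 0 of 4.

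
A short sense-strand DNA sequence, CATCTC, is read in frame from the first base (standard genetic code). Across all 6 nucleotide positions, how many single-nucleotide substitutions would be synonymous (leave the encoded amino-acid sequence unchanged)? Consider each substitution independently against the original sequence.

Codon 1 (CAT, His): 1 synonymous substitution.
Codon 2 (CTC, Leu): 3 synonymous substitutions.
Total: 1 + 3 = 4.

4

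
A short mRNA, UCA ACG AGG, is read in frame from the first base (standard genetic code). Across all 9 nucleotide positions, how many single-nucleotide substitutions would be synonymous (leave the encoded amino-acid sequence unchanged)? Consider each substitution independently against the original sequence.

8

Codon 1 (UCA, Ser): 3 synonymous substitutions.
Codon 2 (ACG, Thr): 3 synonymous substitutions.
Codon 3 (AGG, Arg): 2 synonymous substitutions.
Total: 3 + 3 + 2 = 8.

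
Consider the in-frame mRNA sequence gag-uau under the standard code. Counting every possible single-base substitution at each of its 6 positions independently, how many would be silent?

2

Codon 1 (GAG, Glu): 1 synonymous substitution.
Codon 2 (UAU, Tyr): 1 synonymous substitution.
Total: 1 + 1 = 2.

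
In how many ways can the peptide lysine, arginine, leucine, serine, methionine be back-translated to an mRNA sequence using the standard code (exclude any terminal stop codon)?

Lys: 2 codons.
Arg: 6 codons.
Leu: 6 codons.
Ser: 6 codons.
Met: 1 codon.
2 × 6 × 6 × 6 × 1 = 432.

432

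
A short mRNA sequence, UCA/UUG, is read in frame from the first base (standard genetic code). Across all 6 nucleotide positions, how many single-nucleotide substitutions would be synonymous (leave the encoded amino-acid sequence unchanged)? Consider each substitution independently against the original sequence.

5

Codon 1 (UCA, Ser): 3 synonymous substitutions.
Codon 2 (UUG, Leu): 2 synonymous substitutions.
Total: 3 + 2 = 5.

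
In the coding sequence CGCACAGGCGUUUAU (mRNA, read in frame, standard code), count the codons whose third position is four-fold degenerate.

Codon 1 CGC (Arg): third position 4-fold.
Codon 2 ACA (Thr): third position 4-fold.
Codon 3 GGC (Gly): third position 4-fold.
Codon 4 GUU (Val): third position 4-fold.
Codon 5 UAU (Tyr): third position 2-fold.
Four-fold degenerate third positions: 4.

4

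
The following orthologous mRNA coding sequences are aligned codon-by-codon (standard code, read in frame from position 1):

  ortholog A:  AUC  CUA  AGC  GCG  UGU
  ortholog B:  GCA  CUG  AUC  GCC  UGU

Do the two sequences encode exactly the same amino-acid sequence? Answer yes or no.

Codon 1: AUC Ile / GCA Ala — nonsynonymous.
Codon 2: CUA Leu / CUG Leu — synonymous.
Codon 3: AGC Ser / AUC Ile — nonsynonymous.
Codon 4: GCG Ala / GCC Ala — synonymous.
Codon 5: UGU Cys / UGU Cys — identical.
Nonsynonymous differences: 2 → different protein.

no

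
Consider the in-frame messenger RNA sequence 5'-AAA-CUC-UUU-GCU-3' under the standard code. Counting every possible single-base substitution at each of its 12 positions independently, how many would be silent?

Codon 1 (AAA, Lys): 1 synonymous substitution.
Codon 2 (CUC, Leu): 3 synonymous substitutions.
Codon 3 (UUU, Phe): 1 synonymous substitution.
Codon 4 (GCU, Ala): 3 synonymous substitutions.
Total: 1 + 3 + 1 + 3 = 8.

8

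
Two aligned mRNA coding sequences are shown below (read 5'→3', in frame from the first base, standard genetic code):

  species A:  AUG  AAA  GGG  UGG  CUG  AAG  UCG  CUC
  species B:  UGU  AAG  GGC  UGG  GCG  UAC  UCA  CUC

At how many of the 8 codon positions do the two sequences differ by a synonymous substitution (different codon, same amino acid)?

3

Codon 1: AUG Met / UGU Cys — nonsynonymous.
Codon 2: AAA Lys / AAG Lys — synonymous.
Codon 3: GGG Gly / GGC Gly — synonymous.
Codon 4: UGG Trp / UGG Trp — identical.
Codon 5: CUG Leu / GCG Ala — nonsynonymous.
Codon 6: AAG Lys / UAC Tyr — nonsynonymous.
Codon 7: UCG Ser / UCA Ser — synonymous.
Codon 8: CUC Leu / CUC Leu — identical.
Synonymous differences: 3.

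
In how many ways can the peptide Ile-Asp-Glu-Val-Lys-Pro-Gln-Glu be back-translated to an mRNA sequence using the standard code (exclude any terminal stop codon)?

Ile: 3 codons.
Asp: 2 codons.
Glu: 2 codons.
Val: 4 codons.
Lys: 2 codons.
Pro: 4 codons.
Gln: 2 codons.
Glu: 2 codons.
3 × 2 × 2 × 4 × 2 × 4 × 2 × 2 = 1536.

1536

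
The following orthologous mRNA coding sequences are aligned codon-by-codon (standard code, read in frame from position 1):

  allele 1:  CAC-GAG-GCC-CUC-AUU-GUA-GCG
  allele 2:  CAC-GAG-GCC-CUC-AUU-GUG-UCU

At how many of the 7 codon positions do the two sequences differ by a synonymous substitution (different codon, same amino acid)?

1

Codon 1: CAC His / CAC His — identical.
Codon 2: GAG Glu / GAG Glu — identical.
Codon 3: GCC Ala / GCC Ala — identical.
Codon 4: CUC Leu / CUC Leu — identical.
Codon 5: AUU Ile / AUU Ile — identical.
Codon 6: GUA Val / GUG Val — synonymous.
Codon 7: GCG Ala / UCU Ser — nonsynonymous.
Synonymous differences: 1.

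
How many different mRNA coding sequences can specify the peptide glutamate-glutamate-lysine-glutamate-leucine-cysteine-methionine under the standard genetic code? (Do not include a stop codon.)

Glu: 2 codons.
Glu: 2 codons.
Lys: 2 codons.
Glu: 2 codons.
Leu: 6 codons.
Cys: 2 codons.
Met: 1 codon.
2 × 2 × 2 × 2 × 6 × 2 × 1 = 192.

192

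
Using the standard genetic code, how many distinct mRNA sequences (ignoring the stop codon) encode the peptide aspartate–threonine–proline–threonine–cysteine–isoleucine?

Asp: 2 codons.
Thr: 4 codons.
Pro: 4 codons.
Thr: 4 codons.
Cys: 2 codons.
Ile: 3 codons.
2 × 4 × 4 × 4 × 2 × 3 = 768.

768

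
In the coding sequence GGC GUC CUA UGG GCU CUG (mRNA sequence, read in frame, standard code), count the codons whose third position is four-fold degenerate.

Codon 1 GGC (Gly): third position 4-fold.
Codon 2 GUC (Val): third position 4-fold.
Codon 3 CUA (Leu): third position 4-fold.
Codon 4 UGG (Trp): third position 1-fold.
Codon 5 GCU (Ala): third position 4-fold.
Codon 6 CUG (Leu): third position 4-fold.
Four-fold degenerate third positions: 5.

5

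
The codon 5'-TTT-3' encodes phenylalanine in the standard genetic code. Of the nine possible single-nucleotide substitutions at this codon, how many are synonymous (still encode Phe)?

Position 1: none → 0 synonymous.
Position 2: none → 0 synonymous.
Position 3: TTC → 1 synonymous.
Total: 0 + 0 + 1 = 1.

1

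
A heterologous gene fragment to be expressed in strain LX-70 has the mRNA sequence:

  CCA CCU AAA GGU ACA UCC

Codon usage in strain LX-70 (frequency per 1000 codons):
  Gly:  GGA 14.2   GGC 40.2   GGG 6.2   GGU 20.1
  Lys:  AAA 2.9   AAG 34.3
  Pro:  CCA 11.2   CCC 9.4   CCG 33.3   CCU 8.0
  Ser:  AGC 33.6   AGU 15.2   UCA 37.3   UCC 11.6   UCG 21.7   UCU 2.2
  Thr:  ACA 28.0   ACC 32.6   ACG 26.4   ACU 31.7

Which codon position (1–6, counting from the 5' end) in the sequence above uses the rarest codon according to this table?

3

Codon 1 CCA (Pro): 11.2 per 1000.
Codon 2 CCU (Pro): 8.0 per 1000.
Codon 3 AAA (Lys): 2.9 per 1000.
Codon 4 GGU (Gly): 20.1 per 1000.
Codon 5 ACA (Thr): 28.0 per 1000.
Codon 6 UCC (Ser): 11.6 per 1000.
Lowest frequency is 2.9 at codon 3.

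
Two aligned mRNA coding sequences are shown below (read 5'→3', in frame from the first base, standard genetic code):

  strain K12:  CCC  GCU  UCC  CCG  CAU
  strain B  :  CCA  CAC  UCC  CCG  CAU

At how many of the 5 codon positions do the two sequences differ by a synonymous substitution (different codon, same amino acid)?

1

Codon 1: CCC Pro / CCA Pro — synonymous.
Codon 2: GCU Ala / CAC His — nonsynonymous.
Codon 3: UCC Ser / UCC Ser — identical.
Codon 4: CCG Pro / CCG Pro — identical.
Codon 5: CAU His / CAU His — identical.
Synonymous differences: 1.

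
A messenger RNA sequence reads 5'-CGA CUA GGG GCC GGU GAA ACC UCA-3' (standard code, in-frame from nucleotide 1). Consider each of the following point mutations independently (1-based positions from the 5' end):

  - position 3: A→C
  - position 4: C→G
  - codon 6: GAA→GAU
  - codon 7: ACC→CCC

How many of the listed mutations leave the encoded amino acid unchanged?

1

Codon 1: CGA (Arg) → CGC (Arg) — synonymous.
Codon 2: CUA (Leu) → GUA (Val) — missense.
Codon 6: GAA (Glu) → GAU (Asp) — missense.
Codon 7: ACC (Thr) → CCC (Pro) — missense.
Synonymous: 1 of 4.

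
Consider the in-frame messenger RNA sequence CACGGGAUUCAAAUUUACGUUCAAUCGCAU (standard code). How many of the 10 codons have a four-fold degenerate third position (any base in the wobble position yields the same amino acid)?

3

Codon 1 CAC (His): third position 2-fold.
Codon 2 GGG (Gly): third position 4-fold.
Codon 3 AUU (Ile): third position 3-fold.
Codon 4 CAA (Gln): third position 2-fold.
Codon 5 AUU (Ile): third position 3-fold.
Codon 6 UAC (Tyr): third position 2-fold.
Codon 7 GUU (Val): third position 4-fold.
Codon 8 CAA (Gln): third position 2-fold.
Codon 9 UCG (Ser): third position 4-fold.
Codon 10 CAU (His): third position 2-fold.
Four-fold degenerate third positions: 3.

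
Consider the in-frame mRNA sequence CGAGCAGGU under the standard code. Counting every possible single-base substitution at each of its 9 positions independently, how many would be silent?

10

Codon 1 (CGA, Arg): 4 synonymous substitutions.
Codon 2 (GCA, Ala): 3 synonymous substitutions.
Codon 3 (GGU, Gly): 3 synonymous substitutions.
Total: 4 + 3 + 3 = 10.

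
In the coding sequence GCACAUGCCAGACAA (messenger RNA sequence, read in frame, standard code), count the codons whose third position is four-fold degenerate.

2

Codon 1 GCA (Ala): third position 4-fold.
Codon 2 CAU (His): third position 2-fold.
Codon 3 GCC (Ala): third position 4-fold.
Codon 4 AGA (Arg): third position 2-fold.
Codon 5 CAA (Gln): third position 2-fold.
Four-fold degenerate third positions: 2.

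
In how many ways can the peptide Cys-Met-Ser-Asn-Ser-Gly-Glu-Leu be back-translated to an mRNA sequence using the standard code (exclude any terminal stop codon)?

6912

Cys: 2 codons.
Met: 1 codon.
Ser: 6 codons.
Asn: 2 codons.
Ser: 6 codons.
Gly: 4 codons.
Glu: 2 codons.
Leu: 6 codons.
2 × 1 × 6 × 2 × 6 × 4 × 2 × 6 = 6912.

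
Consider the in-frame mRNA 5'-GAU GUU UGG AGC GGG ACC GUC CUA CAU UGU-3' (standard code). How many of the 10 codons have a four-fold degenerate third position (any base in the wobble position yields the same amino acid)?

Codon 1 GAU (Asp): third position 2-fold.
Codon 2 GUU (Val): third position 4-fold.
Codon 3 UGG (Trp): third position 1-fold.
Codon 4 AGC (Ser): third position 2-fold.
Codon 5 GGG (Gly): third position 4-fold.
Codon 6 ACC (Thr): third position 4-fold.
Codon 7 GUC (Val): third position 4-fold.
Codon 8 CUA (Leu): third position 4-fold.
Codon 9 CAU (His): third position 2-fold.
Codon 10 UGU (Cys): third position 2-fold.
Four-fold degenerate third positions: 5.

5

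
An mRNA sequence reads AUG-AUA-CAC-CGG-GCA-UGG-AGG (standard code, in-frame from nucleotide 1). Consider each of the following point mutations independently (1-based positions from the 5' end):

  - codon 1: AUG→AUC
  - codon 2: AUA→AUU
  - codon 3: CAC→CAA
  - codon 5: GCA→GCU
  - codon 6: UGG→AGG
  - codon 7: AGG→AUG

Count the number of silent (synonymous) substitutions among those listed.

Codon 1: AUG (Met) → AUC (Ile) — missense.
Codon 2: AUA (Ile) → AUU (Ile) — synonymous.
Codon 3: CAC (His) → CAA (Gln) — missense.
Codon 5: GCA (Ala) → GCU (Ala) — synonymous.
Codon 6: UGG (Trp) → AGG (Arg) — missense.
Codon 7: AGG (Arg) → AUG (Met) — missense.
Synonymous: 2 of 6.

2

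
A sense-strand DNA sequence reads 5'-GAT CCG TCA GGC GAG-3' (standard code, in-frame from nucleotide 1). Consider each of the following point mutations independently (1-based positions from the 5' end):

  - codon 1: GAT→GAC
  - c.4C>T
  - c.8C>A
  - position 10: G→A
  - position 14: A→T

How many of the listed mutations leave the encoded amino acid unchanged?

Codon 1: GAT (Asp) → GAC (Asp) — synonymous.
Codon 2: CCG (Pro) → TCG (Ser) — missense.
Codon 3: TCA (Ser) → TAA (Stop) — nonsense.
Codon 4: GGC (Gly) → AGC (Ser) — missense.
Codon 5: GAG (Glu) → GTG (Val) — missense.
Synonymous: 1 of 5.

1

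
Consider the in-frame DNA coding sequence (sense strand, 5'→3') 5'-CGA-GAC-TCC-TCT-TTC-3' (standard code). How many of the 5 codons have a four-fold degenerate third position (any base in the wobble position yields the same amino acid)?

Codon 1 CGA (Arg): third position 4-fold.
Codon 2 GAC (Asp): third position 2-fold.
Codon 3 TCC (Ser): third position 4-fold.
Codon 4 TCT (Ser): third position 4-fold.
Codon 5 TTC (Phe): third position 2-fold.
Four-fold degenerate third positions: 3.

3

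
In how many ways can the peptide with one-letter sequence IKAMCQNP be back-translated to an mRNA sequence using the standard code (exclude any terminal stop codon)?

768

Ile: 3 codons.
Lys: 2 codons.
Ala: 4 codons.
Met: 1 codon.
Cys: 2 codons.
Gln: 2 codons.
Asn: 2 codons.
Pro: 4 codons.
3 × 2 × 4 × 1 × 2 × 2 × 2 × 4 = 768.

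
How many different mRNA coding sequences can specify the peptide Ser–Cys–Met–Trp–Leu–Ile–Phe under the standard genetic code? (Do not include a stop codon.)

Ser: 6 codons.
Cys: 2 codons.
Met: 1 codon.
Trp: 1 codon.
Leu: 6 codons.
Ile: 3 codons.
Phe: 2 codons.
6 × 2 × 1 × 1 × 6 × 3 × 2 = 432.

432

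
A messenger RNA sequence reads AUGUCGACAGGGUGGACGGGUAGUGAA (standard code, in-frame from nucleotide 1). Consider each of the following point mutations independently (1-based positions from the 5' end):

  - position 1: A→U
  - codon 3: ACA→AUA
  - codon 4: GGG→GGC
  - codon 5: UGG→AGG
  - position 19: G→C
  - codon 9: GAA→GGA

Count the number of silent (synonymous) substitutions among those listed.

Codon 1: AUG (Met) → UUG (Leu) — missense.
Codon 3: ACA (Thr) → AUA (Ile) — missense.
Codon 4: GGG (Gly) → GGC (Gly) — synonymous.
Codon 5: UGG (Trp) → AGG (Arg) — missense.
Codon 7: GGU (Gly) → CGU (Arg) — missense.
Codon 9: GAA (Glu) → GGA (Gly) — missense.
Synonymous: 1 of 6.

1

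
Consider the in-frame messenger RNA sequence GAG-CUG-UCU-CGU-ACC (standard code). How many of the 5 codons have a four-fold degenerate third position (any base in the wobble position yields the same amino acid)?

Codon 1 GAG (Glu): third position 2-fold.
Codon 2 CUG (Leu): third position 4-fold.
Codon 3 UCU (Ser): third position 4-fold.
Codon 4 CGU (Arg): third position 4-fold.
Codon 5 ACC (Thr): third position 4-fold.
Four-fold degenerate third positions: 4.

4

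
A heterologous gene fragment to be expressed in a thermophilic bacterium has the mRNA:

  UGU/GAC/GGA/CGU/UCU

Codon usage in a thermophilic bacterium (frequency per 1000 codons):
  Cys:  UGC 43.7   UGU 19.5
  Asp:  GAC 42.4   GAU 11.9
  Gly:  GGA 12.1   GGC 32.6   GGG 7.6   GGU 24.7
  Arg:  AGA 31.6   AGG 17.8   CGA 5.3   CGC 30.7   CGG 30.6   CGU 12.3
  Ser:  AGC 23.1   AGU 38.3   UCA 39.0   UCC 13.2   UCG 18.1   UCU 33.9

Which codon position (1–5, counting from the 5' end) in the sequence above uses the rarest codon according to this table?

3

Codon 1 UGU (Cys): 19.5 per 1000.
Codon 2 GAC (Asp): 42.4 per 1000.
Codon 3 GGA (Gly): 12.1 per 1000.
Codon 4 CGU (Arg): 12.3 per 1000.
Codon 5 UCU (Ser): 33.9 per 1000.
Lowest frequency is 12.1 at codon 3.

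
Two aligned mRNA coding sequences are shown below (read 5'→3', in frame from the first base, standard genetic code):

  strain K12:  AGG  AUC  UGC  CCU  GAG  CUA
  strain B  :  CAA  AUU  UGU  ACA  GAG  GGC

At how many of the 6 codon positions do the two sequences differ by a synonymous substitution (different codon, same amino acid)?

2

Codon 1: AGG Arg / CAA Gln — nonsynonymous.
Codon 2: AUC Ile / AUU Ile — synonymous.
Codon 3: UGC Cys / UGU Cys — synonymous.
Codon 4: CCU Pro / ACA Thr — nonsynonymous.
Codon 5: GAG Glu / GAG Glu — identical.
Codon 6: CUA Leu / GGC Gly — nonsynonymous.
Synonymous differences: 2.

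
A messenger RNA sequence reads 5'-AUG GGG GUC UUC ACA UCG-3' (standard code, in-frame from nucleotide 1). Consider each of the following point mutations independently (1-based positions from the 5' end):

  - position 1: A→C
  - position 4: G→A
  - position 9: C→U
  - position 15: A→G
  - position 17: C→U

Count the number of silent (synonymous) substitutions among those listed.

Codon 1: AUG (Met) → CUG (Leu) — missense.
Codon 2: GGG (Gly) → AGG (Arg) — missense.
Codon 3: GUC (Val) → GUU (Val) — synonymous.
Codon 5: ACA (Thr) → ACG (Thr) — synonymous.
Codon 6: UCG (Ser) → UUG (Leu) — missense.
Synonymous: 2 of 5.

2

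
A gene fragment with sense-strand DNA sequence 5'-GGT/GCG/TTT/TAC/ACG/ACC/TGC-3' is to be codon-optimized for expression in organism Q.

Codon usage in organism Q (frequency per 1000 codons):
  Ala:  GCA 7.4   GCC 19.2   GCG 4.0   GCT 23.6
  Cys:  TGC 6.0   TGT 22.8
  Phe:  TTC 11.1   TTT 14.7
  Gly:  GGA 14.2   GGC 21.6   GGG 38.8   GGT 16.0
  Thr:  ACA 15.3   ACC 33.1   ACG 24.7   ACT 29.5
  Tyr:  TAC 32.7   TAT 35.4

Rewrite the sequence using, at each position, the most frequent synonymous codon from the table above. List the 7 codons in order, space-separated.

GGG GCT TTT TAT ACC ACC TGT

Codon 1 (Gly): best is GGG at 38.8.
Codon 2 (Ala): best is GCT at 23.6.
Codon 3 (Phe): best is TTT at 14.7.
Codon 4 (Tyr): best is TAT at 35.4.
Codon 5 (Thr): best is ACC at 33.1.
Codon 6 (Thr): best is ACC at 33.1.
Codon 7 (Cys): best is TGT at 22.8.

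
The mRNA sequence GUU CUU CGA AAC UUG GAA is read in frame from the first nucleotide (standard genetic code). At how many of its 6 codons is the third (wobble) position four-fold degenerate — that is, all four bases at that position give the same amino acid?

3

Codon 1 GUU (Val): third position 4-fold.
Codon 2 CUU (Leu): third position 4-fold.
Codon 3 CGA (Arg): third position 4-fold.
Codon 4 AAC (Asn): third position 2-fold.
Codon 5 UUG (Leu): third position 2-fold.
Codon 6 GAA (Glu): third position 2-fold.
Four-fold degenerate third positions: 3.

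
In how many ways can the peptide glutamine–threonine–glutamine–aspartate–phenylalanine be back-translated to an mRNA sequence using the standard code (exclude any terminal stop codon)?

64

Gln: 2 codons.
Thr: 4 codons.
Gln: 2 codons.
Asp: 2 codons.
Phe: 2 codons.
2 × 4 × 2 × 2 × 2 = 64.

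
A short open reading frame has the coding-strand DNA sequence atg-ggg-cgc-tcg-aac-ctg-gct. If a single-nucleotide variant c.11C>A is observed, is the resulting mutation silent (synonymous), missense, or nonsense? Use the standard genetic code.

Position 11 falls in codon 4: TCG → Ser.
After the substitution the codon is TAG → Stop.
The new codon is a stop codon, so this is a nonsense mutation.

nonsense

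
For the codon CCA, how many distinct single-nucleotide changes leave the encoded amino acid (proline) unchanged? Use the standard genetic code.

Position 1: none → 0 synonymous.
Position 2: none → 0 synonymous.
Position 3: CCT, CCC, CCG → 3 synonymous.
Total: 0 + 0 + 3 = 3.

3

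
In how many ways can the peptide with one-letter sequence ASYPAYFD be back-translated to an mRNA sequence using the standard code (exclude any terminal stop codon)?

6144

Ala: 4 codons.
Ser: 6 codons.
Tyr: 2 codons.
Pro: 4 codons.
Ala: 4 codons.
Tyr: 2 codons.
Phe: 2 codons.
Asp: 2 codons.
4 × 6 × 2 × 4 × 4 × 2 × 2 × 2 = 6144.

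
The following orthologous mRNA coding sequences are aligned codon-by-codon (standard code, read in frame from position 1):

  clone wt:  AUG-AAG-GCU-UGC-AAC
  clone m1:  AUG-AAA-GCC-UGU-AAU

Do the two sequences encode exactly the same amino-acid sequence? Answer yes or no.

Codon 1: AUG Met / AUG Met — identical.
Codon 2: AAG Lys / AAA Lys — synonymous.
Codon 3: GCU Ala / GCC Ala — synonymous.
Codon 4: UGC Cys / UGU Cys — synonymous.
Codon 5: AAC Asn / AAU Asn — synonymous.
Nonsynonymous differences: 0 → same protein.

yes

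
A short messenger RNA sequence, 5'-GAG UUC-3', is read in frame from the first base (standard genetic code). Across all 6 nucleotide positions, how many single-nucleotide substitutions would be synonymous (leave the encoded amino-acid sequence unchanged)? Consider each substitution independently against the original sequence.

Codon 1 (GAG, Glu): 1 synonymous substitution.
Codon 2 (UUC, Phe): 1 synonymous substitution.
Total: 1 + 1 = 2.

2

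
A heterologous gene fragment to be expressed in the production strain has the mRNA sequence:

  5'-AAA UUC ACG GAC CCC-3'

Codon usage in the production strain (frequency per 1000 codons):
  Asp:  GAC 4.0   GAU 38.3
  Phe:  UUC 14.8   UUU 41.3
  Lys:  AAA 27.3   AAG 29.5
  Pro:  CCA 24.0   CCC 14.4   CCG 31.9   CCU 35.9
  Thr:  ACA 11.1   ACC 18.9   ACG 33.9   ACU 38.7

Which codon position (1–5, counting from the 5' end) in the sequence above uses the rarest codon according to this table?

4

Codon 1 AAA (Lys): 27.3 per 1000.
Codon 2 UUC (Phe): 14.8 per 1000.
Codon 3 ACG (Thr): 33.9 per 1000.
Codon 4 GAC (Asp): 4.0 per 1000.
Codon 5 CCC (Pro): 14.4 per 1000.
Lowest frequency is 4.0 at codon 4.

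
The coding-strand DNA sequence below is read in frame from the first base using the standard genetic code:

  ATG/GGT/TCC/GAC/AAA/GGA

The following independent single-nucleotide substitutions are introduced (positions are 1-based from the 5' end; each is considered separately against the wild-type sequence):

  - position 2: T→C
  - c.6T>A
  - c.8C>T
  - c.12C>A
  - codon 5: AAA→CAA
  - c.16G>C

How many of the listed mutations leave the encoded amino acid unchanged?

Codon 1: ATG (Met) → ACG (Thr) — missense.
Codon 2: GGT (Gly) → GGA (Gly) — synonymous.
Codon 3: TCC (Ser) → TTC (Phe) — missense.
Codon 4: GAC (Asp) → GAA (Glu) — missense.
Codon 5: AAA (Lys) → CAA (Gln) — missense.
Codon 6: GGA (Gly) → CGA (Arg) — missense.
Synonymous: 1 of 6.

1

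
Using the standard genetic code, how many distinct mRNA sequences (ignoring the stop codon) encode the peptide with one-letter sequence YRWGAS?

Tyr: 2 codons.
Arg: 6 codons.
Trp: 1 codon.
Gly: 4 codons.
Ala: 4 codons.
Ser: 6 codons.
2 × 6 × 1 × 4 × 4 × 6 = 1152.

1152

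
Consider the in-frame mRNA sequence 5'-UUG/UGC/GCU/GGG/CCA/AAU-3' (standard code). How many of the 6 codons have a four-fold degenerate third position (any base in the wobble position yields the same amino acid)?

Codon 1 UUG (Leu): third position 2-fold.
Codon 2 UGC (Cys): third position 2-fold.
Codon 3 GCU (Ala): third position 4-fold.
Codon 4 GGG (Gly): third position 4-fold.
Codon 5 CCA (Pro): third position 4-fold.
Codon 6 AAU (Asn): third position 2-fold.
Four-fold degenerate third positions: 3.

3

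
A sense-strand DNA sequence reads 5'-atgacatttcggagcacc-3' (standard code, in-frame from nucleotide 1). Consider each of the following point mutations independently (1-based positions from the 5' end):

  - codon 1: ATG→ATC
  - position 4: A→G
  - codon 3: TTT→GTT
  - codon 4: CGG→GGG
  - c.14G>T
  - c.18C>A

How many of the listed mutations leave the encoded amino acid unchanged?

Codon 1: ATG (Met) → ATC (Ile) — missense.
Codon 2: ACA (Thr) → GCA (Ala) — missense.
Codon 3: TTT (Phe) → GTT (Val) — missense.
Codon 4: CGG (Arg) → GGG (Gly) — missense.
Codon 5: AGC (Ser) → ATC (Ile) — missense.
Codon 6: ACC (Thr) → ACA (Thr) — synonymous.
Synonymous: 1 of 6.

1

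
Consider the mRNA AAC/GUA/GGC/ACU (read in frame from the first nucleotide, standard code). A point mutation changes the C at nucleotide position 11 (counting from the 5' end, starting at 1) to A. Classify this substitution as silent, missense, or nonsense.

Position 11 falls in codon 4: ACU → Thr.
After the substitution the codon is AAU → Asn.
Thr ≠ Asn, so this is a missense mutation.

missense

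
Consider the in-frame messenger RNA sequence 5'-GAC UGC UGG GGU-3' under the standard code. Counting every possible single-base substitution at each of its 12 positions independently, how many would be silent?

5

Codon 1 (GAC, Asp): 1 synonymous substitution.
Codon 2 (UGC, Cys): 1 synonymous substitution.
Codon 3 (UGG, Trp): 0 synonymous substitutions.
Codon 4 (GGU, Gly): 3 synonymous substitutions.
Total: 1 + 1 + 0 + 3 = 5.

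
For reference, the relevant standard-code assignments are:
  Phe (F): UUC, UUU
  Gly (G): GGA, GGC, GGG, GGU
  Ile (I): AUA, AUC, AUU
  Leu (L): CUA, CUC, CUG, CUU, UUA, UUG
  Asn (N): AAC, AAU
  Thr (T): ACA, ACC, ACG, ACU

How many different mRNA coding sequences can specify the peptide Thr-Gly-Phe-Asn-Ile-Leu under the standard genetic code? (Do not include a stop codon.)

Thr: 4 codons.
Gly: 4 codons.
Phe: 2 codons.
Asn: 2 codons.
Ile: 3 codons.
Leu: 6 codons.
4 × 4 × 2 × 2 × 3 × 6 = 1152.

1152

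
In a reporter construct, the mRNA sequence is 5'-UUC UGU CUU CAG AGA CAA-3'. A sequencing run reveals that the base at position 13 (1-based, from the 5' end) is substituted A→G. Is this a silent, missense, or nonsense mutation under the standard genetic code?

missense

Position 13 falls in codon 5: AGA → Arg.
After the substitution the codon is GGA → Gly.
Arg ≠ Gly, so this is a missense mutation.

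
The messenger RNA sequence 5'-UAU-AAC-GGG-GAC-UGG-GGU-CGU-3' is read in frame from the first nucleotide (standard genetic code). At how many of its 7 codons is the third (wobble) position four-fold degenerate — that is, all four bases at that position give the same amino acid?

Codon 1 UAU (Tyr): third position 2-fold.
Codon 2 AAC (Asn): third position 2-fold.
Codon 3 GGG (Gly): third position 4-fold.
Codon 4 GAC (Asp): third position 2-fold.
Codon 5 UGG (Trp): third position 1-fold.
Codon 6 GGU (Gly): third position 4-fold.
Codon 7 CGU (Arg): third position 4-fold.
Four-fold degenerate third positions: 3.

3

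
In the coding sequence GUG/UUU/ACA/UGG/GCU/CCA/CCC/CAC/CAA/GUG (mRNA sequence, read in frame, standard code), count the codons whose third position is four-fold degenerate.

Codon 1 GUG (Val): third position 4-fold.
Codon 2 UUU (Phe): third position 2-fold.
Codon 3 ACA (Thr): third position 4-fold.
Codon 4 UGG (Trp): third position 1-fold.
Codon 5 GCU (Ala): third position 4-fold.
Codon 6 CCA (Pro): third position 4-fold.
Codon 7 CCC (Pro): third position 4-fold.
Codon 8 CAC (His): third position 2-fold.
Codon 9 CAA (Gln): third position 2-fold.
Codon 10 GUG (Val): third position 4-fold.
Four-fold degenerate third positions: 6.

6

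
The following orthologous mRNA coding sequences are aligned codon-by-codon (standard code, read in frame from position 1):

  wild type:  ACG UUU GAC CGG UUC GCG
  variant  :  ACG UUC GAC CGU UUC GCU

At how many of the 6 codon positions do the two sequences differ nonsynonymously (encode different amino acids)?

Codon 1: ACG Thr / ACG Thr — identical.
Codon 2: UUU Phe / UUC Phe — synonymous.
Codon 3: GAC Asp / GAC Asp — identical.
Codon 4: CGG Arg / CGU Arg — synonymous.
Codon 5: UUC Phe / UUC Phe — identical.
Codon 6: GCG Ala / GCU Ala — synonymous.
Nonsynonymous differences: 0.

0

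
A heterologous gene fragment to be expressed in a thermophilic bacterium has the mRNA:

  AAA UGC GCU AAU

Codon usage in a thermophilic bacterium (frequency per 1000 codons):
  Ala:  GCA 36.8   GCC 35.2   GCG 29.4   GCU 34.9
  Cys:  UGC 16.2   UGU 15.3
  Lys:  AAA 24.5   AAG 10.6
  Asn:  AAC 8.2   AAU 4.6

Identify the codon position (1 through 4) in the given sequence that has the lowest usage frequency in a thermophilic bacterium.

4

Codon 1 AAA (Lys): 24.5 per 1000.
Codon 2 UGC (Cys): 16.2 per 1000.
Codon 3 GCU (Ala): 34.9 per 1000.
Codon 4 AAU (Asn): 4.6 per 1000.
Lowest frequency is 4.6 at codon 4.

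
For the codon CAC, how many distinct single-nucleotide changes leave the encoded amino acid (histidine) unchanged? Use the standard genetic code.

1

Position 1: none → 0 synonymous.
Position 2: none → 0 synonymous.
Position 3: CAT → 1 synonymous.
Total: 0 + 0 + 1 = 1.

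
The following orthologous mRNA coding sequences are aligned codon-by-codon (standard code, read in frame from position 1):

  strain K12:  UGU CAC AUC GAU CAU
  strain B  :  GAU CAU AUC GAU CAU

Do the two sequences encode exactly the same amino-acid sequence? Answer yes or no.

no

Codon 1: UGU Cys / GAU Asp — nonsynonymous.
Codon 2: CAC His / CAU His — synonymous.
Codon 3: AUC Ile / AUC Ile — identical.
Codon 4: GAU Asp / GAU Asp — identical.
Codon 5: CAU His / CAU His — identical.
Nonsynonymous differences: 1 → different protein.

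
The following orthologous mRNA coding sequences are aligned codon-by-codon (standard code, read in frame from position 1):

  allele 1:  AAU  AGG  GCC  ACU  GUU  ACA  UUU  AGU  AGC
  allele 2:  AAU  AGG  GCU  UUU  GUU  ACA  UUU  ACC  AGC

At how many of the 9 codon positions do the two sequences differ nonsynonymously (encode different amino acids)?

Codon 1: AAU Asn / AAU Asn — identical.
Codon 2: AGG Arg / AGG Arg — identical.
Codon 3: GCC Ala / GCU Ala — synonymous.
Codon 4: ACU Thr / UUU Phe — nonsynonymous.
Codon 5: GUU Val / GUU Val — identical.
Codon 6: ACA Thr / ACA Thr — identical.
Codon 7: UUU Phe / UUU Phe — identical.
Codon 8: AGU Ser / ACC Thr — nonsynonymous.
Codon 9: AGC Ser / AGC Ser — identical.
Nonsynonymous differences: 2.

2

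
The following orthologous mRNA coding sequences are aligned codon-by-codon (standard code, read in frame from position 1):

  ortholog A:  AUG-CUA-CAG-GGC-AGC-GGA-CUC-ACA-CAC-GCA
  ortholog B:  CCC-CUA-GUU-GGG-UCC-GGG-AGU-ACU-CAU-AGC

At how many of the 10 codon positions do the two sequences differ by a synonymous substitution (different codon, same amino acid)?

5

Codon 1: AUG Met / CCC Pro — nonsynonymous.
Codon 2: CUA Leu / CUA Leu — identical.
Codon 3: CAG Gln / GUU Val — nonsynonymous.
Codon 4: GGC Gly / GGG Gly — synonymous.
Codon 5: AGC Ser / UCC Ser — synonymous.
Codon 6: GGA Gly / GGG Gly — synonymous.
Codon 7: CUC Leu / AGU Ser — nonsynonymous.
Codon 8: ACA Thr / ACU Thr — synonymous.
Codon 9: CAC His / CAU His — synonymous.
Codon 10: GCA Ala / AGC Ser — nonsynonymous.
Synonymous differences: 5.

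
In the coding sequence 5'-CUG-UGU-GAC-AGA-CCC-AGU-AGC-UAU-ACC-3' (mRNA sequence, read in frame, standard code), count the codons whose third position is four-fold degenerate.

Codon 1 CUG (Leu): third position 4-fold.
Codon 2 UGU (Cys): third position 2-fold.
Codon 3 GAC (Asp): third position 2-fold.
Codon 4 AGA (Arg): third position 2-fold.
Codon 5 CCC (Pro): third position 4-fold.
Codon 6 AGU (Ser): third position 2-fold.
Codon 7 AGC (Ser): third position 2-fold.
Codon 8 UAU (Tyr): third position 2-fold.
Codon 9 ACC (Thr): third position 4-fold.
Four-fold degenerate third positions: 3.

3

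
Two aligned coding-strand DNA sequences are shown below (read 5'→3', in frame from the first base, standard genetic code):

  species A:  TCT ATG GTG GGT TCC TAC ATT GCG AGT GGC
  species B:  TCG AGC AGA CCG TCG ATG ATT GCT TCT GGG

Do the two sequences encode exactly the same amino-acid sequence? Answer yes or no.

Codon 1: TCT Ser / TCG Ser — synonymous.
Codon 2: ATG Met / AGC Ser — nonsynonymous.
Codon 3: GTG Val / AGA Arg — nonsynonymous.
Codon 4: GGT Gly / CCG Pro — nonsynonymous.
Codon 5: TCC Ser / TCG Ser — synonymous.
Codon 6: TAC Tyr / ATG Met — nonsynonymous.
Codon 7: ATT Ile / ATT Ile — identical.
Codon 8: GCG Ala / GCT Ala — synonymous.
Codon 9: AGT Ser / TCT Ser — synonymous.
Codon 10: GGC Gly / GGG Gly — synonymous.
Nonsynonymous differences: 4 → different protein.

no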